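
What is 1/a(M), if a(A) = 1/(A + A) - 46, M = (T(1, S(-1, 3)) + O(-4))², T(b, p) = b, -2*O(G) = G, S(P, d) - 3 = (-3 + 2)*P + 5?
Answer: -18/827 ≈ -0.021765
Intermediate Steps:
S(P, d) = 8 - P (S(P, d) = 3 + ((-3 + 2)*P + 5) = 3 + (-P + 5) = 3 + (5 - P) = 8 - P)
O(G) = -G/2
M = 9 (M = (1 - ½*(-4))² = (1 + 2)² = 3² = 9)
a(A) = -46 + 1/(2*A) (a(A) = 1/(2*A) - 46 = -46 + 1/(2*A))
1/a(M) = 1/(-46 + (½)/9) = 1/(-46 + (½)*(⅑)) = 1/(-46 + 1/18) = 1/(-827/18) = -18/827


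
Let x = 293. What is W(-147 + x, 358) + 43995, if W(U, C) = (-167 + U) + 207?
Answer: 44181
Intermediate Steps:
W(U, C) = 40 + U
W(-147 + x, 358) + 43995 = (40 + (-147 + 293)) + 43995 = (40 + 146) + 43995 = 186 + 43995 = 44181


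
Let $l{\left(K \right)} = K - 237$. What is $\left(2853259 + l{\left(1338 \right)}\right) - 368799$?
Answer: $2485561$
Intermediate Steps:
$l{\left(K \right)} = -237 + K$ ($l{\left(K \right)} = K - 237 = -237 + K$)
$\left(2853259 + l{\left(1338 \right)}\right) - 368799 = \left(2853259 + \left(-237 + 1338\right)\right) - 368799 = \left(2853259 + 1101\right) - 368799 = 2854360 - 368799 = 2485561$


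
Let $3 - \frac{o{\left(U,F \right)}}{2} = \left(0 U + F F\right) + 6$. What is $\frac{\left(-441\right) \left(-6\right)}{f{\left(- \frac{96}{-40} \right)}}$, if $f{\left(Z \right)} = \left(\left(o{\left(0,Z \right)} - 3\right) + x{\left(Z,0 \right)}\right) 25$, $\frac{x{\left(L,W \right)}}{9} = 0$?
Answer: $- \frac{98}{19} \approx -5.1579$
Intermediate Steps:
$x{\left(L,W \right)} = 0$ ($x{\left(L,W \right)} = 9 \cdot 0 = 0$)
$o{\left(U,F \right)} = -6 - 2 F^{2}$ ($o{\left(U,F \right)} = 6 - 2 \left(\left(0 U + F F\right) + 6\right) = 6 - 2 \left(\left(0 + F^{2}\right) + 6\right) = 6 - 2 \left(F^{2} + 6\right) = 6 - 2 \left(6 + F^{2}\right) = 6 - \left(12 + 2 F^{2}\right) = -6 - 2 F^{2}$)
$f{\left(Z \right)} = -225 - 50 Z^{2}$ ($f{\left(Z \right)} = \left(\left(\left(-6 - 2 Z^{2}\right) - 3\right) + 0\right) 25 = \left(\left(-9 - 2 Z^{2}\right) + 0\right) 25 = \left(-9 - 2 Z^{2}\right) 25 = -225 - 50 Z^{2}$)
$\frac{\left(-441\right) \left(-6\right)}{f{\left(- \frac{96}{-40} \right)}} = \frac{\left(-441\right) \left(-6\right)}{-225 - 50 \left(- \frac{96}{-40}\right)^{2}} = \frac{2646}{-225 - 50 \left(\left(-96\right) \left(- \frac{1}{40}\right)\right)^{2}} = \frac{2646}{-225 - 50 \left(\frac{12}{5}\right)^{2}} = \frac{2646}{-225 - 288} = \frac{2646}{-513} = 2646 \left(- \frac{1}{513}\right) = - \frac{98}{19}$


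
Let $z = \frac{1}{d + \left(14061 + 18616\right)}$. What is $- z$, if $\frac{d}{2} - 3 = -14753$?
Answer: $- \frac{1}{3177} \approx -0.00031476$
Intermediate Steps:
$d = -29500$ ($d = 6 + 2 \left(-14753\right) = 6 - 29506 = -29500$)
$z = \frac{1}{3177}$ ($z = \frac{1}{-29500 + \left(14061 + 18616\right)} = \frac{1}{-29500 + 32677} = \frac{1}{3177} \approx 0.00031476$)
$- z = \left(-1\right) \frac{1}{3177} = - \frac{1}{3177}$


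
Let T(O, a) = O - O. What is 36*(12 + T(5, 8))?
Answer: 432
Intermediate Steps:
T(O, a) = 0
36*(12 + T(5, 8)) = 36*(12 + 0) = 36*12 = 432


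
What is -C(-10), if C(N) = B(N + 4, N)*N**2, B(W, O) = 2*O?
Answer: 2000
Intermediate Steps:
C(N) = 2*N**3 (C(N) = (2*N)*N**2 = 2*N**3)
-C(-10) = -2*(-10)**3 = -2*(-1000) = -1*(-2000) = 2000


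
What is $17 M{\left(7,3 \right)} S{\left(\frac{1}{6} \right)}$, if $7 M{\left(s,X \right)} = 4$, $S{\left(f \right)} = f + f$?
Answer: $\frac{68}{21} \approx 3.2381$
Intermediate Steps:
$S{\left(f \right)} = 2 f$
$M{\left(s,X \right)} = \frac{4}{7}$ ($M{\left(s,X \right)} = \frac{1}{7} \cdot 4 = \frac{4}{7}$)
$17 M{\left(7,3 \right)} S{\left(\frac{1}{6} \right)} = 17 \cdot \frac{4}{7} \cdot \frac{2}{6} = \frac{68 \cdot 2 \cdot \frac{1}{6}}{7} = \frac{68}{7} \cdot \frac{1}{3} = \frac{68}{21}$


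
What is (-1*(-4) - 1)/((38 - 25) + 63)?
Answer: 3/76 ≈ 0.039474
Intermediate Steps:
(-1*(-4) - 1)/((38 - 25) + 63) = (4 - 1)/(13 + 63) = 3/76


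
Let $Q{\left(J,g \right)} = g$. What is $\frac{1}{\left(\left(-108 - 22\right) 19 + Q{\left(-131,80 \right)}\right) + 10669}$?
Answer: $\frac{1}{8279} \approx 0.00012079$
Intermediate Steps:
$\frac{1}{\left(\left(-108 - 22\right) 19 + Q{\left(-131,80 \right)}\right) + 10669} = \frac{1}{\left(\left(-108 - 22\right) 19 + 80\right) + 10669} = \frac{1}{\left(\left(-130\right) 19 + 80\right) + 10669} = \frac{1}{\left(-2470 + 80\right) + 10669} = \frac{1}{-2390 + 10669} = \frac{1}{8279}$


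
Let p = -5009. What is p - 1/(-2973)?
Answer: -14891756/2973 ≈ -5009.0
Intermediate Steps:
p - 1/(-2973) = -5009 - 1/(-2973) = -5009 - 1*(-1/2973) = -5009 + 1/2973 = -14891756/2973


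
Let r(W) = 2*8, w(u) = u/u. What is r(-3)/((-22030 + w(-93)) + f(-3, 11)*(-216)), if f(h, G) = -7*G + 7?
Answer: -16/6909 ≈ -0.0023158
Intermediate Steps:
w(u) = 1
f(h, G) = 7 - 7*G
r(W) = 16
r(-3)/((-22030 + w(-93)) + f(-3, 11)*(-216)) = 16/((-22030 + 1) + (7 - 7*11)*(-216)) = 16/(-22029 + (7 - 77)*(-216)) = 16/(-22029 - 70*(-216)) = 16/(-22029 + 15120) = 16/(-6909) = 16*(-1/6909) = -16/6909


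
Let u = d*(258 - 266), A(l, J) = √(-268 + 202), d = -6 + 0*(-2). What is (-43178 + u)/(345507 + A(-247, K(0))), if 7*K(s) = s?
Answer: -993447794/7958339141 + 8626*I*√66/23875017423 ≈ -0.12483 + 2.9352e-6*I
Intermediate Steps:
d = -6 (d = -6 + 0 = -6)
K(s) = s/7
A(l, J) = I*√66 (A(l, J) = √(-66) = I*√66)
u = 48 (u = -6*(258 - 266) = -6*(-8) = 48)
(-43178 + u)/(345507 + A(-247, K(0))) = (-43178 + 48)/(345507 + I*√66) = -43130/(345507 + I*√66)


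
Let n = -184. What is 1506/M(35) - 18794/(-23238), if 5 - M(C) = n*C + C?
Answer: 38866492/37238895 ≈ 1.0437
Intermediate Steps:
M(C) = 5 + 183*C (M(C) = 5 - (-184*C + C) = 5 - (-183)*C = 5 + 183*C)
1506/M(35) - 18794/(-23238) = 1506/(5 + 183*35) - 18794/(-23238) = 1506/(5 + 6405) - 18794*(-1/23238) = 1506/6410 + 9397/11619 = 1506*(1/6410) + 9397/11619 = 753/3205 + 9397/11619 = 38866492/37238895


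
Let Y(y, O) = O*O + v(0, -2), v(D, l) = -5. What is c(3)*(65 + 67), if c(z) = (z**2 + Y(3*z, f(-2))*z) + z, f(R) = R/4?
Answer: -297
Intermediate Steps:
f(R) = R/4 (f(R) = R*(1/4) = R/4)
Y(y, O) = -5 + O**2 (Y(y, O) = O*O - 5 = O**2 - 5 = -5 + O**2)
c(z) = z**2 - 15*z/4 (c(z) = (z**2 + (-5 + ((1/4)*(-2))**2)*z) + z = (z**2 + (-5 + (-1/2)**2)*z) + z = (z**2 + (-5 + 1/4)*z) + z = (z**2 - 19*z/4) + z = z**2 - 15*z/4)
c(3)*(65 + 67) = ((1/4)*3*(-15 + 4*3))*(65 + 67) = ((1/4)*3*(-15 + 12))*132 = ((1/4)*3*(-3))*132 = -9/4*132 = -297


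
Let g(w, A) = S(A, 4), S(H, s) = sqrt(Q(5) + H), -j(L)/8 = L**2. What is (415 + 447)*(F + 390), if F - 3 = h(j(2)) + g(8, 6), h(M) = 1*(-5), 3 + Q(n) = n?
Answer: 334456 + 1724*sqrt(2) ≈ 3.3689e+5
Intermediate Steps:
j(L) = -8*L**2
Q(n) = -3 + n
S(H, s) = sqrt(2 + H) (S(H, s) = sqrt((-3 + 5) + H) = sqrt(2 + H))
g(w, A) = sqrt(2 + A)
h(M) = -5
F = -2 + 2*sqrt(2) (F = 3 + (-5 + sqrt(2 + 6)) = 3 + (-5 + sqrt(8)) = 3 + (-5 + 2*sqrt(2)) = -2 + 2*sqrt(2) ≈ 0.82843)
(415 + 447)*(F + 390) = (415 + 447)*((-2 + 2*sqrt(2)) + 390) = 862*(388 + 2*sqrt(2)) = 334456 + 1724*sqrt(2)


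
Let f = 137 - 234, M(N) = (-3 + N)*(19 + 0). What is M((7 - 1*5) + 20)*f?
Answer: -35017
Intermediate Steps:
M(N) = -57 + 19*N (M(N) = (-3 + N)*19 = -57 + 19*N)
f = -97
M((7 - 1*5) + 20)*f = (-57 + 19*((7 - 1*5) + 20))*(-97) = (-57 + 19*((7 - 5) + 20))*(-97) = (-57 + 19*(2 + 20))*(-97) = (-57 + 19*22)*(-97) = (-57 + 418)*(-97) = 361*(-97) = -35017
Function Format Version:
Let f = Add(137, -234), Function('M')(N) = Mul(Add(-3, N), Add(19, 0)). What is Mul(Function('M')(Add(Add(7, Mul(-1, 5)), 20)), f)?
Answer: -35017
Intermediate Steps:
Function('M')(N) = Add(-57, Mul(19, N)) (Function('M')(N) = Mul(Add(-3, N), 19) = Add(-57, Mul(19, N)))
f = -97
Mul(Function('M')(Add(Add(7, Mul(-1, 5)), 20)), f) = Mul(Add(-57, Mul(19, Add(Add(7, Mul(-1, 5)), 20))), -97) = Mul(Add(-57, Mul(19, Add(Add(7, -5), 20))), -97) = Mul(Add(-57, Mul(19, Add(2, 20))), -97) = Mul(Add(-57, Mul(19, 22)), -97) = Mul(Add(-57, 418), -97) = Mul(361, -97) = -35017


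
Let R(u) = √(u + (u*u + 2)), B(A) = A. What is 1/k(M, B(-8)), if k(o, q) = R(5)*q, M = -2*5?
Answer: -√2/64 ≈ -0.022097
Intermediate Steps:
M = -10
R(u) = √(2 + u + u²) (R(u) = √(u + (u² + 2)) = √(u + (2 + u²)) = √(2 + u + u²))
k(o, q) = 4*q*√2 (k(o, q) = √(2 + 5 + 5²)*q = √(2 + 5 + 25)*q = √32*q = (4*√2)*q = 4*q*√2)
1/k(M, B(-8)) = 1/(4*(-8)*√2) = 1/(-32*√2) = -√2/64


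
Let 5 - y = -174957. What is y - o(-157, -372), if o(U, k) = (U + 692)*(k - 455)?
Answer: 617407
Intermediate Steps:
y = 174962 (y = 5 - 1*(-174957) = 5 + 174957 = 174962)
o(U, k) = (-455 + k)*(692 + U) (o(U, k) = (692 + U)*(-455 + k) = (-455 + k)*(692 + U))
y - o(-157, -372) = 174962 - (-314860 - 455*(-157) + 692*(-372) - 157*(-372)) = 174962 - (-314860 + 71435 - 257424 + 58404) = 174962 - 1*(-442445) = 174962 + 442445 = 617407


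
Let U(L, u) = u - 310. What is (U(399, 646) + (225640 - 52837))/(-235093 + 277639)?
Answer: 57713/14182 ≈ 4.0695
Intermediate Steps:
U(L, u) = -310 + u
(U(399, 646) + (225640 - 52837))/(-235093 + 277639) = ((-310 + 646) + (225640 - 52837))/(-235093 + 277639) = (336 + 172803)/42546 = 173139*(1/42546) = 57713/14182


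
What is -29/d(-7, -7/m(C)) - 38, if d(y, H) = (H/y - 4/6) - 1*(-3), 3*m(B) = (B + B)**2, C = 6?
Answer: -5686/113 ≈ -50.319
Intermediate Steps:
m(B) = 4*B**2/3 (m(B) = (B + B)**2/3 = (2*B)**2/3 = (4*B**2)/3 = 4*B**2/3)
d(y, H) = 7/3 + H/y (d(y, H) = (H/y - 4*1/6) + 3 = (H/y - 2/3) + 3 = (-2/3 + H/y) + 3 = 7/3 + H/y)
-29/d(-7, -7/m(C)) - 38 = -29/(7/3 - 7/((4/3)*6**2)/(-7)) - 38 = -29/(7/3 - 7/((4/3)*36)*(-1/7)) - 38 = -29/(7/3 - 7/48*(-1/7)) - 38 = -29/(7/3 + 1/48) - 38 = -29/113/48 - 38 = -29*48/113 - 38 = -1392/113 - 38 = -5686/113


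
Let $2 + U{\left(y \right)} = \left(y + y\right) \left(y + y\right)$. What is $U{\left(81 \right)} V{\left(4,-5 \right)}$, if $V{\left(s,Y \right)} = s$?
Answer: $104968$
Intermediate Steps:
$U{\left(y \right)} = -2 + 4 y^{2}$ ($U{\left(y \right)} = -2 + \left(y + y\right) \left(y + y\right) = -2 + 2 y 2 y = -2 + 4 y^{2}$)
$U{\left(81 \right)} V{\left(4,-5 \right)} = \left(-2 + 4 \cdot 81^{2}\right) 4 = \left(-2 + 4 \cdot 6561\right) 4 = \left(-2 + 26244\right) 4 = 26242 \cdot 4 = 104968$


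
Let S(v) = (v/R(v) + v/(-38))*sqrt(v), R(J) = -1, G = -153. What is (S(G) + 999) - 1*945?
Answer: 54 + 17901*I*sqrt(17)/38 ≈ 54.0 + 1942.3*I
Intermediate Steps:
S(v) = -39*v**(3/2)/38 (S(v) = (v/(-1) + v/(-38))*sqrt(v) = (v*(-1) + v*(-1/38))*sqrt(v) = (-v - v/38)*sqrt(v) = (-39*v/38)*sqrt(v) = -39*v**(3/2)/38)
(S(G) + 999) - 1*945 = (-(-17901)*I*sqrt(17)/38 + 999) - 1*945 = (-(-17901)*I*sqrt(17)/38 + 999) - 945 = (17901*I*sqrt(17)/38 + 999) - 945 = (999 + 17901*I*sqrt(17)/38) - 945 = 54 + 17901*I*sqrt(17)/38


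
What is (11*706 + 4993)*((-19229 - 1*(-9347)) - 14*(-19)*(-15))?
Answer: -176992848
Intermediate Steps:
(11*706 + 4993)*((-19229 - 1*(-9347)) - 14*(-19)*(-15)) = (7766 + 4993)*((-19229 + 9347) + 266*(-15)) = 12759*(-9882 - 3990) = 12759*(-13872) = -176992848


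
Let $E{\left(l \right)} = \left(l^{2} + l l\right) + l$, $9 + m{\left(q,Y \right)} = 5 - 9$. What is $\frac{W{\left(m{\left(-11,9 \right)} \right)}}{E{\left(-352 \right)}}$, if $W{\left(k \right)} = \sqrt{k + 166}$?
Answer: $\frac{3 \sqrt{17}}{247456} \approx 4.9986 \cdot 10^{-5}$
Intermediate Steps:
$m{\left(q,Y \right)} = -13$ ($m{\left(q,Y \right)} = -9 + \left(5 - 9\right) = -9 - 4 = -13$)
$W{\left(k \right)} = \sqrt{166 + k}$
$E{\left(l \right)} = l + 2 l^{2}$ ($E{\left(l \right)} = \left(l^{2} + l^{2}\right) + l = 2 l^{2} + l = l + 2 l^{2}$)
$\frac{W{\left(m{\left(-11,9 \right)} \right)}}{E{\left(-352 \right)}} = \frac{\sqrt{166 - 13}}{\left(-352\right) \left(1 + 2 \left(-352\right)\right)} = \frac{\sqrt{153}}{\left(-352\right) \left(1 - 704\right)} = \frac{3 \sqrt{17}}{\left(-352\right) \left(-703\right)} = \frac{3 \sqrt{17}}{247456}$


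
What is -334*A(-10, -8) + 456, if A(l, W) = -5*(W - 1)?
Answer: -14574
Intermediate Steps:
A(l, W) = 5 - 5*W (A(l, W) = -5*(-1 + W) = 5 - 5*W)
-334*A(-10, -8) + 456 = -334*(5 - 5*(-8)) + 456 = -334*(5 + 40) + 456 = -334*45 + 456 = -15030 + 456 = -14574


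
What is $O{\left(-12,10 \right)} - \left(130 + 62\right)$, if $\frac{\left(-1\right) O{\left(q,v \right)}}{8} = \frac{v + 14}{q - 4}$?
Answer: $-180$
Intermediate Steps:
$O{\left(q,v \right)} = - \frac{8 \left(14 + v\right)}{-4 + q}$ ($O{\left(q,v \right)} = - 8 \frac{v + 14}{q - 4} = - 8 \frac{14 + v}{-4 + q} = - \frac{8 \left(14 + v\right)}{-4 + q}$)
$O{\left(-12,10 \right)} - \left(130 + 62\right) = \frac{8 \left(-14 - 10\right)}{-4 - 12} - \left(130 + 62\right) = \frac{8 \left(-14 - 10\right)}{-16} - 192 = 8 \left(- \frac{1}{16}\right) \left(-24\right) - 192 = 12 - 192 = -180$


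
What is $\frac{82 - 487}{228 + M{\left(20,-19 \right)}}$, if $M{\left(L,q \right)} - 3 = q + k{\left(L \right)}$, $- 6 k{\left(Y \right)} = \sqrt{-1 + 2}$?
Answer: $- \frac{2430}{1271} \approx -1.9119$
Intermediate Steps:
$k{\left(Y \right)} = - \frac{1}{6}$ ($k{\left(Y \right)} = - \frac{\sqrt{-1 + 2}}{6} = - \frac{\sqrt{1}}{6} = \left(- \frac{1}{6}\right) 1 = - \frac{1}{6}$)
$M{\left(L,q \right)} = \frac{17}{6} + q$ ($M{\left(L,q \right)} = 3 + \left(q - \frac{1}{6}\right) = 3 + \left(- \frac{1}{6} + q\right) = \frac{17}{6} + q$)
$\frac{82 - 487}{228 + M{\left(20,-19 \right)}} = \frac{82 - 487}{228 + \left(\frac{17}{6} - 19\right)} = - \frac{405}{228 - \frac{97}{6}} = - \frac{405}{\frac{1271}{6}} = \left(-405\right) \frac{6}{1271} = - \frac{2430}{1271}$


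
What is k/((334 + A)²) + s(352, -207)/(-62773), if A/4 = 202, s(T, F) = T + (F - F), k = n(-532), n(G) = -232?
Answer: -118407266/20466571693 ≈ -0.0057854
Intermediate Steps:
k = -232
s(T, F) = T (s(T, F) = T + 0 = T)
A = 808 (A = 4*202 = 808)
k/((334 + A)²) + s(352, -207)/(-62773) = -232/(334 + 808)² + 352/(-62773) = -232/(1142²) + 352*(-1/62773) = -232/1304164 - 352/62773 = -232*1/1304164 - 352/62773 = -58/326041 - 352/62773 = -118407266/20466571693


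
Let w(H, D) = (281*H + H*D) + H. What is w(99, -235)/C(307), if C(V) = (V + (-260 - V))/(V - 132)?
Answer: -162855/52 ≈ -3131.8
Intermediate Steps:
w(H, D) = 282*H + D*H (w(H, D) = (281*H + D*H) + H = 282*H + D*H)
C(V) = -260/(-132 + V)
w(99, -235)/C(307) = (99*(282 - 235))/((-260/(-132 + 307))) = (99*47)/((-260/175)) = 4653/((-260*1/175)) = 4653/(-52/35) = 4653*(-35/52) = -162855/52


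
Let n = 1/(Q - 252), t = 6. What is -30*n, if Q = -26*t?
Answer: 5/68 ≈ 0.073529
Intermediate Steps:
Q = -156 (Q = -26*6 = -156)
n = -1/408 (n = 1/(-156 - 252) = 1/(-408) = -1/408 ≈ -0.0024510)
-30*n = -30*(-1/408) = 5/68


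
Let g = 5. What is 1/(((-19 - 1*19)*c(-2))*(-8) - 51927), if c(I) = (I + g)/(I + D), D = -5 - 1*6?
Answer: -13/675963 ≈ -1.9232e-5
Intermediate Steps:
D = -11 (D = -5 - 6 = -11)
c(I) = (5 + I)/(-11 + I) (c(I) = (I + 5)/(I - 11) = (5 + I)/(-11 + I))
1/(((-19 - 1*19)*c(-2))*(-8) - 51927) = 1/(((-19 - 1*19)*((5 - 2)/(-11 - 2)))*(-8) - 51927) = 1/(((-19 - 19)*(3/(-13)))*(-8) - 51927) = 1/(-(-38)*3/13*(-8) - 51927) = 1/(-38*(-3/13)*(-8) - 51927) = 1/((114/13)*(-8) - 51927) = 1/(-912/13 - 51927) = 1/(-675963/13) = -13/675963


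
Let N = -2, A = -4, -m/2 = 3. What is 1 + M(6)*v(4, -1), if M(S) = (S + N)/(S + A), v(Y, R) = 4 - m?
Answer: 21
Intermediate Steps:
m = -6 (m = -2*3 = -6)
v(Y, R) = 10 (v(Y, R) = 4 - 1*(-6) = 4 + 6 = 10)
M(S) = (-2 + S)/(-4 + S) (M(S) = (S - 2)/(S - 4) = (-2 + S)/(-4 + S))
1 + M(6)*v(4, -1) = 1 + ((-2 + 6)/(-4 + 6))*10 = 1 + (4/2)*10 = 1 + ((½)*4)*10 = 1 + 2*10 = 1 + 20 = 21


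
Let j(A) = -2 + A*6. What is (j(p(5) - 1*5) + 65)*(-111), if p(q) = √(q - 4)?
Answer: -4329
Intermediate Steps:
p(q) = √(-4 + q)
j(A) = -2 + 6*A
(j(p(5) - 1*5) + 65)*(-111) = ((-2 + 6*(√(-4 + 5) - 1*5)) + 65)*(-111) = ((-2 + 6*(√1 - 5)) + 65)*(-111) = ((-2 + 6*(1 - 5)) + 65)*(-111) = ((-2 + 6*(-4)) + 65)*(-111) = ((-2 - 24) + 65)*(-111) = (-26 + 65)*(-111) = 39*(-111) = -4329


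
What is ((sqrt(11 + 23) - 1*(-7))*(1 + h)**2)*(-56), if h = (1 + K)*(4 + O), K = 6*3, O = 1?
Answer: -3612672 - 516096*sqrt(34) ≈ -6.6220e+6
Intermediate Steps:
K = 18
h = 95 (h = (1 + 18)*(4 + 1) = 19*5 = 95)
((sqrt(11 + 23) - 1*(-7))*(1 + h)**2)*(-56) = ((sqrt(11 + 23) - 1*(-7))*(1 + 95)**2)*(-56) = ((sqrt(34) + 7)*96**2)*(-56) = ((7 + sqrt(34))*9216)*(-56) = (64512 + 9216*sqrt(34))*(-56) = -3612672 - 516096*sqrt(34)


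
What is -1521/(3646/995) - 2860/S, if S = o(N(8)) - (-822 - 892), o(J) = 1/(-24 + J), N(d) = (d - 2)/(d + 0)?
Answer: -121100949645/290582554 ≈ -416.75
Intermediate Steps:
N(d) = (-2 + d)/d
S = 159398/93 (S = 1/(-24 + (-2 + 8)/8) - (-822 - 892) = 1/(-24 + (⅛)*6) - 1*(-1714) = 1/(-24 + ¾) + 1714 = 1/(-93/4) + 1714 = -4/93 + 1714 = 159398/93 ≈ 1714.0)
-1521/(3646/995) - 2860/S = -1521/(3646/995) - 2860/159398/93 = -1521/(3646*(1/995)) - 2860*93/159398 = -1521/3646/995 - 132990/79699 = -1521*995/3646 - 132990/79699 = -1513395/3646 - 132990/79699 = -121100949645/290582554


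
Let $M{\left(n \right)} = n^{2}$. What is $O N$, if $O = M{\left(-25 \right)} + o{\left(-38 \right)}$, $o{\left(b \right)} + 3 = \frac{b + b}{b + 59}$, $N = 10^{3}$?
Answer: $\frac{12986000}{21} \approx 6.1838 \cdot 10^{5}$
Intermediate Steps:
$N = 1000$
$o{\left(b \right)} = -3 + \frac{2 b}{59 + b}$ ($o{\left(b \right)} = -3 + \frac{b + b}{b + 59} = -3 + \frac{2 b}{59 + b}$)
$O = \frac{12986}{21}$ ($O = \left(-25\right)^{2} + \frac{-177 - -38}{59 - 38} = 625 + \frac{-177 + 38}{21} = 625 + \frac{1}{21} \left(-139\right) = 625 - \frac{139}{21} = \frac{12986}{21} \approx 618.38$)
$O N = \frac{12986}{21} \cdot 1000 = \frac{12986000}{21}$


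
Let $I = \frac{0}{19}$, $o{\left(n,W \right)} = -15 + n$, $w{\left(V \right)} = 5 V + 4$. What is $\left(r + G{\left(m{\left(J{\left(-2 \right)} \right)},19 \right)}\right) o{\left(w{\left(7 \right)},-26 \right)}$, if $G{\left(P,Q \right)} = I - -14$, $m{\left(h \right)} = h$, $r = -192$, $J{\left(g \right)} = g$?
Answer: $-4272$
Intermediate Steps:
$w{\left(V \right)} = 4 + 5 V$
$I = 0$ ($I = 0 \cdot \frac{1}{19} = 0$)
$G{\left(P,Q \right)} = 14$ ($G{\left(P,Q \right)} = 0 - -14 = 0 + 14 = 14$)
$\left(r + G{\left(m{\left(J{\left(-2 \right)} \right)},19 \right)}\right) o{\left(w{\left(7 \right)},-26 \right)} = \left(-192 + 14\right) \left(-15 + \left(4 + 5 \cdot 7\right)\right) = - 178 \left(-15 + \left(4 + 35\right)\right) = - 178 \left(-15 + 39\right) = \left(-178\right) 24 = -4272$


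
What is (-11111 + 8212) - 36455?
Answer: -39354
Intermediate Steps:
(-11111 + 8212) - 36455 = -2899 - 36455 = -39354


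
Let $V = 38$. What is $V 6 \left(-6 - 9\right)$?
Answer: $-3420$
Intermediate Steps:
$V 6 \left(-6 - 9\right) = 38 \cdot 6 \left(-6 - 9\right) = 228 \left(-6 - 9\right) = 228 \left(-15\right) = -3420$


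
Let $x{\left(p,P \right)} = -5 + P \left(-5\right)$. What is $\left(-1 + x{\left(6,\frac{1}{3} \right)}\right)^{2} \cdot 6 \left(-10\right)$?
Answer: $- \frac{10580}{3} \approx -3526.7$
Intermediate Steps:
$x{\left(p,P \right)} = -5 - 5 P$
$\left(-1 + x{\left(6,\frac{1}{3} \right)}\right)^{2} \cdot 6 \left(-10\right) = \left(-1 - \left(5 + \frac{5}{3}\right)\right)^{2} \cdot 6 \left(-10\right) = \left(-1 - \frac{20}{3}\right)^{2} \cdot 6 \left(-10\right) = \left(- \frac{23}{3}\right)^{2} \cdot 6 \left(-10\right) = \frac{529}{9} \cdot 6 \left(-10\right) = \frac{1058}{3} \left(-10\right) = - \frac{10580}{3}$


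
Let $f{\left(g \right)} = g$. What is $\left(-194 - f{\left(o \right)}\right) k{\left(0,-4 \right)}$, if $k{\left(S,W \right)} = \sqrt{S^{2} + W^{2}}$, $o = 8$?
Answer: $-808$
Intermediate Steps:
$\left(-194 - f{\left(o \right)}\right) k{\left(0,-4 \right)} = \left(-194 - 8\right) \sqrt{0^{2} + \left(-4\right)^{2}} = \left(-194 - 8\right) \sqrt{0 + 16} = - 202 \sqrt{16} = \left(-202\right) 4 = -808$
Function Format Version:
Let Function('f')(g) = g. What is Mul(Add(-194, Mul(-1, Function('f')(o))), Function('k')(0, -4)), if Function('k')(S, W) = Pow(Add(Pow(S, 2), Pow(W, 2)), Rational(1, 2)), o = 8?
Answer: -808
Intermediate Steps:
Mul(Add(-194, Mul(-1, Function('f')(o))), Function('k')(0, -4)) = Mul(Add(-194, Mul(-1, 8)), Pow(Add(Pow(0, 2), Pow(-4, 2)), Rational(1, 2))) = Mul(Add(-194, -8), Pow(Add(0, 16), Rational(1, 2))) = Mul(-202, Pow(16, Rational(1, 2))) = Mul(-202, 4) = -808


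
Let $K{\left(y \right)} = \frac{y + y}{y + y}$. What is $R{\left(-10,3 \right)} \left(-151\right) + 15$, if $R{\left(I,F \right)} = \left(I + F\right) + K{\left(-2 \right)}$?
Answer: $921$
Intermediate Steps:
$K{\left(y \right)} = 1$ ($K{\left(y \right)} = \frac{2 y}{2 y} = 2 y \frac{1}{2 y} = 1$)
$R{\left(I,F \right)} = 1 + F + I$ ($R{\left(I,F \right)} = \left(I + F\right) + 1 = \left(F + I\right) + 1 = 1 + F + I$)
$R{\left(-10,3 \right)} \left(-151\right) + 15 = \left(1 + 3 - 10\right) \left(-151\right) + 15 = \left(-6\right) \left(-151\right) + 15 = 906 + 15 = 921$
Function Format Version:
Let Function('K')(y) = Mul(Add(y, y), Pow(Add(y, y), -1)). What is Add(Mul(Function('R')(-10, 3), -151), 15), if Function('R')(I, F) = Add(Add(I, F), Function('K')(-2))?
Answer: 921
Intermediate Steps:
Function('K')(y) = 1 (Function('K')(y) = Mul(Mul(2, y), Pow(Mul(2, y), -1)) = Mul(Mul(2, y), Mul(Rational(1, 2), Pow(y, -1))) = 1)
Function('R')(I, F) = Add(1, F, I) (Function('R')(I, F) = Add(Add(I, F), 1) = Add(Add(F, I), 1) = Add(1, F, I))
Add(Mul(Function('R')(-10, 3), -151), 15) = Add(Mul(Add(1, 3, -10), -151), 15) = Add(Mul(-6, -151), 15) = Add(906, 15) = 921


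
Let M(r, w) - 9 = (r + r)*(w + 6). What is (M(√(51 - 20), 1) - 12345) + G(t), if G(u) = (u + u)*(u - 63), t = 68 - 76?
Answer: -11200 + 14*√31 ≈ -11122.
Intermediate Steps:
t = -8
M(r, w) = 9 + 2*r*(6 + w) (M(r, w) = 9 + (r + r)*(w + 6) = 9 + (2*r)*(6 + w) = 9 + 2*r*(6 + w))
G(u) = 2*u*(-63 + u) (G(u) = (2*u)*(-63 + u) = 2*u*(-63 + u))
(M(√(51 - 20), 1) - 12345) + G(t) = ((9 + 12*√(51 - 20) + 2*√(51 - 20)*1) - 12345) + 2*(-8)*(-63 - 8) = ((9 + 12*√31 + 2*√31*1) - 12345) + 2*(-8)*(-71) = ((9 + 12*√31 + 2*√31) - 12345) + 1136 = ((9 + 14*√31) - 12345) + 1136 = (-12336 + 14*√31) + 1136 = -11200 + 14*√31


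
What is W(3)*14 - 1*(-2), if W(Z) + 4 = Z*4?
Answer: 114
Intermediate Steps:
W(Z) = -4 + 4*Z (W(Z) = -4 + Z*4 = -4 + 4*Z)
W(3)*14 - 1*(-2) = (-4 + 4*3)*14 - 1*(-2) = (-4 + 12)*14 + 2 = 8*14 + 2 = 112 + 2 = 114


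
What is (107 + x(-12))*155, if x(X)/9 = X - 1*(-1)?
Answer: 1240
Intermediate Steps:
x(X) = 9 + 9*X (x(X) = 9*(X - 1*(-1)) = 9*(X + 1) = 9*(1 + X) = 9 + 9*X)
(107 + x(-12))*155 = (107 + (9 + 9*(-12)))*155 = (107 + (9 - 108))*155 = (107 - 99)*155 = 8*155 = 1240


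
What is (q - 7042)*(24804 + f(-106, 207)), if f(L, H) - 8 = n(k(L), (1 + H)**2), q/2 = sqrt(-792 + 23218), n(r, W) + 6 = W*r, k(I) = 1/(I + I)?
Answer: -9182077884/53 + 2607804*sqrt(22426)/53 ≈ -1.6588e+8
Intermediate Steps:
k(I) = 1/(2*I)
n(r, W) = -6 + W*r
q = 2*sqrt(22426) (q = 2*sqrt(-792 + 23218) = 2*sqrt(22426) ≈ 299.51)
f(L, H) = 2 + (1 + H)**2/(2*L) (f(L, H) = 8 + (-6 + (1 + H)**2*(1/(2*L))) = 8 + (-6 + (1 + H)**2/(2*L)) = 2 + (1 + H)**2/(2*L))
(q - 7042)*(24804 + f(-106, 207)) = (2*sqrt(22426) - 7042)*(24804 + (2 + (1/2)*(1 + 207)**2/(-106))) = (-7042 + 2*sqrt(22426))*(24804 + (2 + (1/2)*(-1/106)*208**2)) = (-7042 + 2*sqrt(22426))*(24804 + (2 + (1/2)*(-1/106)*43264)) = (-7042 + 2*sqrt(22426))*(24804 + (2 - 10816/53)) = (-7042 + 2*sqrt(22426))*(24804 - 10710/53) = (-7042 + 2*sqrt(22426))*(1303902/53) = -9182077884/53 + 2607804*sqrt(22426)/53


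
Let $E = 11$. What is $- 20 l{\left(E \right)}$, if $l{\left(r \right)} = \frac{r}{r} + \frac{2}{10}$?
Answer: $-24$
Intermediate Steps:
$l{\left(r \right)} = \frac{6}{5}$ ($l{\left(r \right)} = 1 + 2 \cdot \frac{1}{10} = 1 + \frac{1}{5} = \frac{6}{5}$)
$- 20 l{\left(E \right)} = \left(-20\right) \frac{6}{5} = -24$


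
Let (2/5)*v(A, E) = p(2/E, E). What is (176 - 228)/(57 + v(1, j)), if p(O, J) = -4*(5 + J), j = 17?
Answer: 52/163 ≈ 0.31902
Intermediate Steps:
p(O, J) = -20 - 4*J
v(A, E) = -50 - 10*E (v(A, E) = 5*(-20 - 4*E)/2 = -50 - 10*E)
(176 - 228)/(57 + v(1, j)) = (176 - 228)/(57 + (-50 - 10*17)) = -52/(57 + (-50 - 170)) = -52/(57 - 220) = -52/(-163) = -52*(-1/163) = 52/163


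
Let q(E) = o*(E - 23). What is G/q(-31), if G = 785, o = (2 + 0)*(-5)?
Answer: 157/108 ≈ 1.4537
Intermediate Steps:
o = -10 (o = 2*(-5) = -10)
q(E) = 230 - 10*E (q(E) = -10*(E - 23) = -10*(-23 + E) = 230 - 10*E)
G/q(-31) = 785/(230 - 10*(-31)) = 785/(230 + 310) = 785/540 = 785*(1/540) = 157/108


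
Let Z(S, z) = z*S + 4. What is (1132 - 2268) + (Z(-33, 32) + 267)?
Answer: -1921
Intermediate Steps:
Z(S, z) = 4 + S*z (Z(S, z) = S*z + 4 = 4 + S*z)
(1132 - 2268) + (Z(-33, 32) + 267) = (1132 - 2268) + ((4 - 33*32) + 267) = -1136 + ((4 - 1056) + 267) = -1136 + (-1052 + 267) = -1136 - 785 = -1921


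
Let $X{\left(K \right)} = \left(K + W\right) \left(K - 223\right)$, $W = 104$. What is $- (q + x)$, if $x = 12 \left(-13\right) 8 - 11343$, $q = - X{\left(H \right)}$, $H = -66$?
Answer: $1609$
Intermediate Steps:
$X{\left(K \right)} = \left(-223 + K\right) \left(104 + K\right)$ ($X{\left(K \right)} = \left(K + 104\right) \left(K - 223\right) = \left(104 + K\right) \left(-223 + K\right) = \left(-223 + K\right) \left(104 + K\right)$)
$q = 10982$ ($q = - (-23192 + \left(-66\right)^{2} - -7854) = - (-23192 + 4356 + 7854) = \left(-1\right) \left(-10982\right) = 10982$)
$x = -12591$ ($x = \left(-156\right) 8 - 11343 = -1248 - 11343 = -12591$)
$- (q + x) = - (10982 - 12591) = \left(-1\right) \left(-1609\right) = 1609$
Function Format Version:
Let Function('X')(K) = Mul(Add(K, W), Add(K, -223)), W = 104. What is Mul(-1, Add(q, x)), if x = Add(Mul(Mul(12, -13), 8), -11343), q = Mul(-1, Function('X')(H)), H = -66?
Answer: 1609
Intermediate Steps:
Function('X')(K) = Mul(Add(-223, K), Add(104, K)) (Function('X')(K) = Mul(Add(K, 104), Add(K, -223)) = Mul(Add(104, K), Add(-223, K)) = Mul(Add(-223, K), Add(104, K)))
q = 10982 (q = Mul(-1, Add(-23192, Pow(-66, 2), Mul(-119, -66))) = Mul(-1, Add(-23192, 4356, 7854)) = Mul(-1, -10982) = 10982)
x = -12591 (x = Add(Mul(-156, 8), -11343) = Add(-1248, -11343) = -12591)
Mul(-1, Add(q, x)) = Mul(-1, Add(10982, -12591)) = Mul(-1, -1609) = 1609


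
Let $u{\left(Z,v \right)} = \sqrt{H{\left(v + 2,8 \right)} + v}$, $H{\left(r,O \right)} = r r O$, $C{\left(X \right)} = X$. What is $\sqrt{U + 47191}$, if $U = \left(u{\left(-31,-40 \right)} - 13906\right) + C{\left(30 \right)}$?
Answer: $\sqrt{33315 + 2 \sqrt{2878}} \approx 182.82$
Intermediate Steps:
$H{\left(r,O \right)} = O r^{2}$ ($H{\left(r,O \right)} = r^{2} O = O r^{2}$)
$u{\left(Z,v \right)} = \sqrt{v + 8 \left(2 + v\right)^{2}}$ ($u{\left(Z,v \right)} = \sqrt{8 \left(v + 2\right)^{2} + v} = \sqrt{8 \left(2 + v\right)^{2} + v} = \sqrt{v + 8 \left(2 + v\right)^{2}}$)
$U = -13876 + 2 \sqrt{2878}$ ($U = \left(\sqrt{-40 + 8 \left(2 - 40\right)^{2}} - 13906\right) + 30 = \left(\sqrt{-40 + 8 \left(-38\right)^{2}} - 13906\right) + 30 = \left(\sqrt{-40 + 8 \cdot 1444} - 13906\right) + 30 = \left(\sqrt{-40 + 11552} - 13906\right) + 30 = \left(\sqrt{11512} - 13906\right) + 30 = \left(2 \sqrt{2878} - 13906\right) + 30 = \left(-13906 + 2 \sqrt{2878}\right) + 30 = -13876 + 2 \sqrt{2878} \approx -13769.0$)
$\sqrt{U + 47191} = \sqrt{\left(-13876 + 2 \sqrt{2878}\right) + 47191} = \sqrt{33315 + 2 \sqrt{2878}}$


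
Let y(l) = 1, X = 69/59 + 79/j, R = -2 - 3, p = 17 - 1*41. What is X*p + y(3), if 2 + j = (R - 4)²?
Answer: -3013/59 ≈ -51.068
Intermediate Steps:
p = -24 (p = 17 - 41 = -24)
R = -5
j = 79 (j = -2 + (-5 - 4)² = -2 + (-9)² = -2 + 81 = 79)
X = 128/59 (X = 69/59 + 79/79 = 69*(1/59) + 79*(1/79) = 69/59 + 1 = 128/59 ≈ 2.1695)
X*p + y(3) = (128/59)*(-24) + 1 = -3072/59 + 1 = -3013/59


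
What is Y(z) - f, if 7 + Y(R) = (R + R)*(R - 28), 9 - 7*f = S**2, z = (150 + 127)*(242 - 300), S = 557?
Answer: 517176721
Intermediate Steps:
z = -16066 (z = 277*(-58) = -16066)
f = -44320 (f = 9/7 - 1/7*557**2 = 9/7 - 1/7*310249 = 9/7 - 310249/7 = -44320)
Y(R) = -7 + 2*R*(-28 + R) (Y(R) = -7 + (R + R)*(R - 28) = -7 + (2*R)*(-28 + R) = -7 + 2*R*(-28 + R))
Y(z) - f = (-7 - 56*(-16066) + 2*(-16066)**2) - 1*(-44320) = (-7 + 899696 + 2*258116356) + 44320 = (-7 + 899696 + 516232712) + 44320 = 517132401 + 44320 = 517176721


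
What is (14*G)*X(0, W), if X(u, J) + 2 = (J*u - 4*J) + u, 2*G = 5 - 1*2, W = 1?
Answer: -126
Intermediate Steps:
G = 3/2 (G = (5 - 1*2)/2 = (5 - 2)/2 = (1/2)*3 = 3/2 ≈ 1.5000)
X(u, J) = -2 + u - 4*J + J*u (X(u, J) = -2 + ((J*u - 4*J) + u) = -2 + ((-4*J + J*u) + u) = -2 + (u - 4*J + J*u) = -2 + u - 4*J + J*u)
(14*G)*X(0, W) = (14*(3/2))*(-2 + 0 - 4*1 + 1*0) = 21*(-2 + 0 - 4 + 0) = 21*(-6) = -126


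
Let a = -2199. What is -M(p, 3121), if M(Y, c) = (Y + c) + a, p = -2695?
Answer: 1773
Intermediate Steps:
M(Y, c) = -2199 + Y + c (M(Y, c) = (Y + c) - 2199 = -2199 + Y + c)
-M(p, 3121) = -(-2199 - 2695 + 3121) = -1*(-1773) = 1773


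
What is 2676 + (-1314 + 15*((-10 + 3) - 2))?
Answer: 1227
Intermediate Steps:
2676 + (-1314 + 15*((-10 + 3) - 2)) = 2676 + (-1314 + 15*(-7 - 2)) = 2676 + (-1314 + 15*(-9)) = 2676 + (-1314 - 135) = 2676 - 1449 = 1227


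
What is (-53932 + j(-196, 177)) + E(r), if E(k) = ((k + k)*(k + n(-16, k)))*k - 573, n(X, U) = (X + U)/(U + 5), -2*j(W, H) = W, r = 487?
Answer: 18974987851/82 ≈ 2.3140e+8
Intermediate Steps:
j(W, H) = -W/2
n(X, U) = (U + X)/(5 + U)
E(k) = -573 + 2*k**2*(k + (-16 + k)/(5 + k)) (E(k) = ((k + k)*(k + (k - 16)/(5 + k)))*k - 573 = ((2*k)*(k + (-16 + k)/(5 + k)))*k - 573 = (2*k*(k + (-16 + k)/(5 + k)))*k - 573 = 2*k**2*(k + (-16 + k)/(5 + k)) - 573 = -573 + 2*k**2*(k + (-16 + k)/(5 + k)))
(-53932 + j(-196, 177)) + E(r) = (-53932 - 1/2*(-196)) + ((-573 + 2*487**3)*(5 + 487) + 2*487**2*(-16 + 487))/(5 + 487) = (-53932 + 98) + ((-573 + 2*115501303)*492 + 2*237169*471)/492 = -53834 + ((-573 + 231002606)*492 + 223413198)/492 = -53834 + (231002033*492 + 223413198)/492 = -53834 + (113653000236 + 223413198)/492 = -53834 + (1/492)*113876413434 = -53834 + 18979402239/82 = 18974987851/82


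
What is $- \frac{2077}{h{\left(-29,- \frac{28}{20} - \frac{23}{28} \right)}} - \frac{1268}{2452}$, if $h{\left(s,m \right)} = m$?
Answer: $\frac{178149553}{190643} \approx 934.47$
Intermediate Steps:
$- \frac{2077}{h{\left(-29,- \frac{28}{20} - \frac{23}{28} \right)}} - \frac{1268}{2452} = - \frac{2077}{- \frac{28}{20} - \frac{23}{28}} - \frac{1268}{2452} = - \frac{2077}{\left(-28\right) \frac{1}{20} - \frac{23}{28}} - \frac{317}{613} = - \frac{2077}{- \frac{7}{5} - \frac{23}{28}} - \frac{317}{613} = - \frac{2077}{- \frac{311}{140}} - \frac{317}{613} = \left(-2077\right) \left(- \frac{140}{311}\right) - \frac{317}{613} = \frac{290780}{311} - \frac{317}{613} = \frac{178149553}{190643}$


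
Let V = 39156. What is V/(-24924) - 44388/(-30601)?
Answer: -7657187/63558277 ≈ -0.12048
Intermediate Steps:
V/(-24924) - 44388/(-30601) = 39156/(-24924) - 44388/(-30601) = 39156*(-1/24924) - 44388*(-1/30601) = -3263/2077 + 44388/30601 = -7657187/63558277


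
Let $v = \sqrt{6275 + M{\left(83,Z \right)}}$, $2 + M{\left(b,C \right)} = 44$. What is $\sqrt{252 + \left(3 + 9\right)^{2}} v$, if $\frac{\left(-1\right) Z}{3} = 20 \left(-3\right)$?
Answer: $6 \sqrt{69487} \approx 1581.6$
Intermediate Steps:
$Z = 180$ ($Z = - 3 \cdot 20 \left(-3\right) = \left(-3\right) \left(-60\right) = 180$)
$M{\left(b,C \right)} = 42$ ($M{\left(b,C \right)} = -2 + 44 = 42$)
$v = \sqrt{6317}$ ($v = \sqrt{6275 + 42} = \sqrt{6317} \approx 79.479$)
$\sqrt{252 + \left(3 + 9\right)^{2}} v = \sqrt{252 + \left(3 + 9\right)^{2}} \sqrt{6317} = \sqrt{252 + 12^{2}} \sqrt{6317} = \sqrt{252 + 144} \sqrt{6317} = \sqrt{396} \sqrt{6317} = 6 \sqrt{11} \sqrt{6317} = 6 \sqrt{69487}$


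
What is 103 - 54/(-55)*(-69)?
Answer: 1939/55 ≈ 35.255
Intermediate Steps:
103 - 54/(-55)*(-69) = 103 - 54*(-1/55)*(-69) = 103 + (54/55)*(-69) = 103 - 3726/55 = 1939/55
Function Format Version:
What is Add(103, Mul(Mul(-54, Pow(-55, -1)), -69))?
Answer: Rational(1939, 55) ≈ 35.255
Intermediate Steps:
Add(103, Mul(Mul(-54, Pow(-55, -1)), -69)) = Add(103, Mul(Mul(-54, Rational(-1, 55)), -69)) = Add(103, Mul(Rational(54, 55), -69)) = Add(103, Rational(-3726, 55)) = Rational(1939, 55)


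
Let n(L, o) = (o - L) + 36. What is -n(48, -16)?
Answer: 28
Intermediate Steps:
n(L, o) = 36 + o - L
-n(48, -16) = -(36 - 16 - 1*48) = -(36 - 16 - 48) = -1*(-28) = 28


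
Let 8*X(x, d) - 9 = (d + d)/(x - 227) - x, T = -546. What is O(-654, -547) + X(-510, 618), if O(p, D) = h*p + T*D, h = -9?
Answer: 1795996275/5896 ≈ 3.0461e+5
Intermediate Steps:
X(x, d) = 9/8 - x/8 + d/(4*(-227 + x)) (X(x, d) = 9/8 + ((d + d)/(x - 227) - x)/8 = 9/8 + ((2*d)/(-227 + x) - x)/8 = 9/8 + (2*d/(-227 + x) - x)/8 = 9/8 + (-x + 2*d/(-227 + x))/8 = 9/8 + (-x/8 + d/(4*(-227 + x))) = 9/8 - x/8 + d/(4*(-227 + x)))
O(p, D) = -546*D - 9*p (O(p, D) = -9*p - 546*D = -546*D - 9*p)
O(-654, -547) + X(-510, 618) = (-546*(-547) - 9*(-654)) + (-2043 - 1*(-510)² + 2*618 + 236*(-510))/(8*(-227 - 510)) = (298662 + 5886) + (⅛)*(-2043 - 1*260100 + 1236 - 120360)/(-737) = 304548 + (⅛)*(-1/737)*(-2043 - 260100 + 1236 - 120360) = 304548 + (⅛)*(-1/737)*(-381267) = 304548 + 381267/5896 = 1795996275/5896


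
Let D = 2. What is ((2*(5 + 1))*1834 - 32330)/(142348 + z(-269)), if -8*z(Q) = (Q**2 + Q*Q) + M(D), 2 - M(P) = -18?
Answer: -41288/497021 ≈ -0.083071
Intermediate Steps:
M(P) = 20 (M(P) = 2 - 1*(-18) = 2 + 18 = 20)
z(Q) = -5/2 - Q**2/4 (z(Q) = -((Q**2 + Q*Q) + 20)/8 = -((Q**2 + Q**2) + 20)/8 = -(2*Q**2 + 20)/8 = -(20 + 2*Q**2)/8 = -5/2 - Q**2/4)
((2*(5 + 1))*1834 - 32330)/(142348 + z(-269)) = ((2*(5 + 1))*1834 - 32330)/(142348 + (-5/2 - 1/4*(-269)**2)) = ((2*6)*1834 - 32330)/(142348 + (-5/2 - 1/4*72361)) = (12*1834 - 32330)/(142348 + (-5/2 - 72361/4)) = (22008 - 32330)/(142348 - 72371/4) = -10322/497021/4 = -10322*4/497021 = -41288/497021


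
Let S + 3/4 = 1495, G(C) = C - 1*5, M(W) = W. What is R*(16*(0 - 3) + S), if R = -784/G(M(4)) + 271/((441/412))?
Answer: 661508965/441 ≈ 1.5000e+6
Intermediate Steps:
G(C) = -5 + C (G(C) = C - 5 = -5 + C)
S = 5977/4 (S = -3/4 + 1495 = 5977/4 ≈ 1494.3)
R = 457396/441 (R = -784/(-5 + 4) + 271/((441/412)) = -784/(-1) + 271/((441*(1/412))) = -784*(-1) + 271/(441/412) = 784 + 271*(412/441) = 784 + 111652/441 = 457396/441 ≈ 1037.2)
R*(16*(0 - 3) + S) = 457396*(16*(0 - 3) + 5977/4)/441 = 457396*(16*(-3) + 5977/4)/441 = 457396*(-48 + 5977/4)/441 = (457396/441)*(5785/4) = 661508965/441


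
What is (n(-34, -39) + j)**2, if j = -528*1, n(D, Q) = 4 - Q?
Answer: 235225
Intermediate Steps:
j = -528
(n(-34, -39) + j)**2 = ((4 - 1*(-39)) - 528)**2 = ((4 + 39) - 528)**2 = (43 - 528)**2 = (-485)**2 = 235225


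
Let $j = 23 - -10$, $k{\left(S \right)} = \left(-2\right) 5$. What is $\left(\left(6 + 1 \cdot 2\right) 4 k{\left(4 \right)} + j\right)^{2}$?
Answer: $82369$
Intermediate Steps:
$k{\left(S \right)} = -10$
$j = 33$ ($j = 23 + 10 = 33$)
$\left(\left(6 + 1 \cdot 2\right) 4 k{\left(4 \right)} + j\right)^{2} = \left(\left(6 + 1 \cdot 2\right) 4 \left(-10\right) + 33\right)^{2} = \left(\left(6 + 2\right) 4 \left(-10\right) + 33\right)^{2} = \left(8 \cdot 4 \left(-10\right) + 33\right)^{2} = \left(32 \left(-10\right) + 33\right)^{2} = \left(-320 + 33\right)^{2} = \left(-287\right)^{2} = 82369$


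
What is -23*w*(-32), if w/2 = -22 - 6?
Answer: -41216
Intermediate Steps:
w = -56 (w = 2*(-22 - 6) = 2*(-28) = -56)
-23*w*(-32) = -23*(-56)*(-32) = 1288*(-32) = -41216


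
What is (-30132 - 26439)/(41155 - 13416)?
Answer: -56571/27739 ≈ -2.0394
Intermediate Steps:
(-30132 - 26439)/(41155 - 13416) = -56571/27739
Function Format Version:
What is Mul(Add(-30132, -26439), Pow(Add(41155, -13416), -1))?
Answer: Rational(-56571, 27739) ≈ -2.0394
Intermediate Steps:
Mul(Add(-30132, -26439), Pow(Add(41155, -13416), -1)) = Mul(-56571, Pow(27739, -1)) = Mul(-56571, Rational(1, 27739)) = Rational(-56571, 27739)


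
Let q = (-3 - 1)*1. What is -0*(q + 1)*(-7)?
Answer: 0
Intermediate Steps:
q = -4 (q = -4*1 = -4)
-0*(q + 1)*(-7) = -0*(-4 + 1)*(-7) = -0*(-3)*(-7) = -1*0*(-7) = 0*(-7) = 0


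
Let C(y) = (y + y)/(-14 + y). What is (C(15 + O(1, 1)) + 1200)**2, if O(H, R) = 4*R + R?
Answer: 13104400/9 ≈ 1.4560e+6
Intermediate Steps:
O(H, R) = 5*R
C(y) = 2*y/(-14 + y) (C(y) = (2*y)/(-14 + y) = 2*y/(-14 + y))
(C(15 + O(1, 1)) + 1200)**2 = (2*(15 + 5*1)/(-14 + (15 + 5*1)) + 1200)**2 = (2*(15 + 5)/(-14 + (15 + 5)) + 1200)**2 = (2*20/(-14 + 20) + 1200)**2 = (2*20/6 + 1200)**2 = (2*20*(1/6) + 1200)**2 = (20/3 + 1200)**2 = (3620/3)**2 = 13104400/9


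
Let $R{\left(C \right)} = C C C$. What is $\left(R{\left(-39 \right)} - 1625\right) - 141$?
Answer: $-61085$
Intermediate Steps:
$R{\left(C \right)} = C^{3}$ ($R{\left(C \right)} = C^{2} C = C^{3}$)
$\left(R{\left(-39 \right)} - 1625\right) - 141 = \left(\left(-39\right)^{3} - 1625\right) - 141 = \left(-59319 - 1625\right) - 141 = -60944 - 141 = -61085$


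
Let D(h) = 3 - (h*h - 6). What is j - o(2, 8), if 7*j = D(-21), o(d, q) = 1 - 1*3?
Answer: -418/7 ≈ -59.714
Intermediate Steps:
o(d, q) = -2 (o(d, q) = 1 - 3 = -2)
D(h) = 9 - h² (D(h) = 3 - (h² - 6) = 3 - (-6 + h²) = 3 + (6 - h²) = 9 - h²)
j = -432/7 (j = (9 - 1*(-21)²)/7 = (9 - 1*441)/7 = (9 - 441)/7 = (⅐)*(-432) = -432/7 ≈ -61.714)
j - o(2, 8) = -432/7 - 1*(-2) = -432/7 + 2 = -418/7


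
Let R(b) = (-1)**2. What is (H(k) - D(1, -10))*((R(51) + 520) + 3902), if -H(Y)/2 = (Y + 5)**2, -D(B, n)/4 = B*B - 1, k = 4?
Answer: -716526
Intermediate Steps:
D(B, n) = 4 - 4*B**2 (D(B, n) = -4*(B*B - 1) = -4*(B**2 - 1) = -4*(-1 + B**2) = 4 - 4*B**2)
R(b) = 1
H(Y) = -2*(5 + Y)**2 (H(Y) = -2*(Y + 5)**2 = -2*(5 + Y)**2)
(H(k) - D(1, -10))*((R(51) + 520) + 3902) = (-2*(5 + 4)**2 - (4 - 4*1**2))*((1 + 520) + 3902) = (-2*9**2 - (4 - 4*1))*(521 + 3902) = (-2*81 - (4 - 4))*4423 = (-162 - 1*0)*4423 = (-162 + 0)*4423 = -162*4423 = -716526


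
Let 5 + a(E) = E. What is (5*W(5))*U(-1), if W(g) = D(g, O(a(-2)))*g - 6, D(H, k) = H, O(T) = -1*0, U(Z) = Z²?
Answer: 95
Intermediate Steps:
a(E) = -5 + E
O(T) = 0
W(g) = -6 + g² (W(g) = g*g - 6 = g² - 6 = -6 + g²)
(5*W(5))*U(-1) = (5*(-6 + 5²))*(-1)² = (5*(-6 + 25))*1 = (5*19)*1 = 95*1 = 95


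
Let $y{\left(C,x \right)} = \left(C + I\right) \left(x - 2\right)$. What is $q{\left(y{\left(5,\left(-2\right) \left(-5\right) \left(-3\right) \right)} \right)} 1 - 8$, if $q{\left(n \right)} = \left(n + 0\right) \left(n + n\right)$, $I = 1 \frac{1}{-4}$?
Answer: $46200$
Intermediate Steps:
$I = - \frac{1}{4}$ ($I = 1 \left(- \frac{1}{4}\right) = - \frac{1}{4} \approx -0.25$)
$y{\left(C,x \right)} = \left(-2 + x\right) \left(- \frac{1}{4} + C\right)$ ($y{\left(C,x \right)} = \left(C - \frac{1}{4}\right) \left(x - 2\right) = \left(- \frac{1}{4} + C\right) \left(-2 + x\right) = \left(-2 + x\right) \left(- \frac{1}{4} + C\right)$)
$q{\left(n \right)} = 2 n^{2}$ ($q{\left(n \right)} = n 2 n = 2 n^{2}$)
$q{\left(y{\left(5,\left(-2\right) \left(-5\right) \left(-3\right) \right)} \right)} 1 - 8 = 2 \left(\frac{1}{2} - 10 - \frac{\left(-2\right) \left(-5\right) \left(-3\right)}{4} + 5 \left(-2\right) \left(-5\right) \left(-3\right)\right)^{2} \cdot 1 - 8 = 2 \left(\frac{1}{2} - 10 - \frac{10 \left(-3\right)}{4} + 5 \cdot 10 \left(-3\right)\right)^{2} \cdot 1 - 8 = 2 \left(\frac{1}{2} - 10 - - \frac{15}{2} + 5 \left(-30\right)\right)^{2} \cdot 1 - 8 = 2 \left(\frac{1}{2} - 10 + \frac{15}{2} - 150\right)^{2} \cdot 1 - 8 = 2 \left(-152\right)^{2} \cdot 1 - 8 = 2 \cdot 23104 \cdot 1 - 8 = 46208 \cdot 1 - 8 = 46208 - 8 = 46200$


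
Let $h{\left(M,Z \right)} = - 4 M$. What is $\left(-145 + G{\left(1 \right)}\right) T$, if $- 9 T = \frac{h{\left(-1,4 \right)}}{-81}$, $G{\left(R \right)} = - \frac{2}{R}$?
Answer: $- \frac{196}{243} \approx -0.80658$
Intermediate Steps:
$T = \frac{4}{729}$ ($T = - \frac{\left(-4\right) \left(-1\right) \frac{1}{-81}}{9} = - \frac{4 \left(- \frac{1}{81}\right)}{9} = \left(- \frac{1}{9}\right) \left(- \frac{4}{81}\right) = \frac{4}{729} \approx 0.005487$)
$\left(-145 + G{\left(1 \right)}\right) T = \left(-145 - \frac{2}{1}\right) \frac{4}{729} = \left(-145 - 2\right) \frac{4}{729} = \left(-147\right) \frac{4}{729} = - \frac{196}{243}$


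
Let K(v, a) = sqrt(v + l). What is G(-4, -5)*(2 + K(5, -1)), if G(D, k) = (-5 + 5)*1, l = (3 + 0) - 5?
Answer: 0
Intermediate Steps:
l = -2 (l = 3 - 5 = -2)
K(v, a) = sqrt(-2 + v) (K(v, a) = sqrt(v - 2) = sqrt(-2 + v))
G(D, k) = 0 (G(D, k) = 0*1 = 0)
G(-4, -5)*(2 + K(5, -1)) = 0*(2 + sqrt(-2 + 5)) = 0*(2 + sqrt(3)) = 0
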